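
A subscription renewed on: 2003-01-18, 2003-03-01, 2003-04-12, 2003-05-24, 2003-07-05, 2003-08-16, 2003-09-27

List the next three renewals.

Gaps between consecutive events: 42, 42, 42, 42, 42, 42 days — a constant 42-day interval.
2003-09-27 + 42 days = 2003-11-08.
2003-11-08 + 42 days = 2003-12-20.
2003-12-20 + 42 days = 2004-01-31.

2003-11-08, 2003-12-20, 2004-01-31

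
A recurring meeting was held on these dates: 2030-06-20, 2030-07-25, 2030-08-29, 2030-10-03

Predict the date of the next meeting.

2030-11-07

Gaps between consecutive events: 35, 35, 35 days — a constant 35-day interval.
2030-10-03 + 35 days = 2030-11-07.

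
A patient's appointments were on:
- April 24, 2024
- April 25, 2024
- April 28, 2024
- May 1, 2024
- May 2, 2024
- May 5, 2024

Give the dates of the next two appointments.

May 8, 2024; May 9, 2024

Every event lands on a Wednesday or Thursday or Sunday (gaps cycle 1, 3, 3, 1, 3).
So the schedule is: every Wednesday, Thursday and Sunday.
The following Wednesday is May 8, 2024.
The following Thursday is May 9, 2024.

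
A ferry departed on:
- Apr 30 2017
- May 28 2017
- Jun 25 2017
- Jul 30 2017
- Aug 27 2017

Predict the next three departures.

These are Sundays with 28, 28, 35, 28-day gaps.
Each is the final Sunday of its month — Apr 30 2017 is past the 28th, so '4th Sunday' doesn't fit.
Last Sunday of September 2017: Sep 24 2017.
October 2017 ends with Sunday Oct 29 2017.
Last Sunday of November 2017: Nov 26 2017.

Sep 24 2017, Oct 29 2017, Nov 26 2017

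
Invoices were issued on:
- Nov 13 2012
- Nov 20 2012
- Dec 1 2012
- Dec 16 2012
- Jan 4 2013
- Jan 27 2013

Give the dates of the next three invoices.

Gaps: 7, 11, 15, 19, 23 days — each gap is 4 larger than the previous one.
Next gap: 27 days. Jan 27 2013 + 27 days = Feb 23 2013.
Next gap: 31 days. Feb 23 2013 + 31 days = Mar 26 2013.
Next gap: 35 days. Mar 26 2013 + 35 days = Apr 30 2013.

Feb 23 2013, Mar 26 2013, Apr 30 2013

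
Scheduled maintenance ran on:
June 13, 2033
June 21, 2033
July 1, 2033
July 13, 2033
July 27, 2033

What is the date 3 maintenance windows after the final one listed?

September 19, 2033

Gaps: 8, 10, 12, 14 days — each gap is 2 larger than the previous one.
Next gap: 16 days. July 27, 2033 + 16 days = August 12, 2033.
Next gap: 18 days. August 12, 2033 + 18 days = August 30, 2033.
Next gap: 20 days. August 30, 2033 + 20 days = September 19, 2033.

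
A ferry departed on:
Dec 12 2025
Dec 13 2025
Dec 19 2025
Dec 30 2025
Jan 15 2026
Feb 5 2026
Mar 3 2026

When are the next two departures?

Apr 3 2026, May 9 2026

Gaps: 1, 6, 11, 16, 21, 26 days — each gap is 5 larger than the previous one.
Next gap: 31 days. Mar 3 2026 + 31 days = Apr 3 2026.
Next gap: 36 days. Apr 3 2026 + 36 days = May 9 2026.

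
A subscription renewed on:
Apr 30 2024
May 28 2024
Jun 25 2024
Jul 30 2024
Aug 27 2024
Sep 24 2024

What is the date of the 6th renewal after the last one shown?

Mar 25 2025

All Tuesdays; the gaps (28, 28, 35, 28, 28) vary with month length.
This is the last Tuesday of each month.
October 2024 ends with Tuesday Oct 29 2024.
November 2024 ends with Tuesday Nov 26 2024.
December 2024 ends with Tuesday Dec 31 2024.
Last Tuesday of January 2025: Jan 28 2025.
Last Tuesday of February 2025: Feb 25 2025.
March 2025 ends with Tuesday Mar 25 2025.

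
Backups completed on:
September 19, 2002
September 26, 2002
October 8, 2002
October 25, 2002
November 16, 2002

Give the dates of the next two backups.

Gaps: 7, 12, 17, 22 days — each gap is 5 larger than the previous one.
Next gap: 27 days. November 16, 2002 + 27 days = December 13, 2002.
Next gap: 32 days. December 13, 2002 + 32 days = January 14, 2003.

December 13, 2002; January 14, 2003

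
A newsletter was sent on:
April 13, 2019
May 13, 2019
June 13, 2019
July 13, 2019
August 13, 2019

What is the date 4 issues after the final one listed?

The day-of-month is always 13 (30, 31, 30, 31 days between events).
So this recurs on the 13th of each month.
Next: September 2019 → September 13, 2019.
October 2019: October 13, 2019.
Next: November 2019 → November 13, 2019.
December 2019: December 13, 2019.

December 13, 2019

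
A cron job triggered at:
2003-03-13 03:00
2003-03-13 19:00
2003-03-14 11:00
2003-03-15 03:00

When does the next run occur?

Gaps: 16, 16, 16 hours — each event is 16 hours after the previous one.
2003-03-15 03:00 + 16 h = 2003-03-15 19:00.

2003-03-15 19:00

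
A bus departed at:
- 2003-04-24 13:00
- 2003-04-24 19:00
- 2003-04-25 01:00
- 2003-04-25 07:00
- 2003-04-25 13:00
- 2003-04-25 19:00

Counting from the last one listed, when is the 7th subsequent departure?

The interval is a steady 6 hours (6, 6, 6, 6, 6).
2003-04-25 19:00 + 6 h = 2003-04-26 01:00.
2003-04-26 01:00 + 6 h = 2003-04-26 07:00.
2003-04-26 07:00 + 6 h = 2003-04-26 13:00.
2003-04-26 13:00 + 6 h = 2003-04-26 19:00.
2003-04-26 19:00 + 6 h = 2003-04-27 01:00.
2003-04-27 01:00 + 6 h = 2003-04-27 07:00.
2003-04-27 07:00 + 6 h = 2003-04-27 13:00.

2003-04-27 13:00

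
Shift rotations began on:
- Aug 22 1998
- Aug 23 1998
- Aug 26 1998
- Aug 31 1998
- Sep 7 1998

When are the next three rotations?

Intervals are 1, 3, 5, 7 days — an arithmetic progression with common difference 2.
Next gap: 9 days. Sep 7 1998 + 9 days = Sep 16 1998.
Next gap: 11 days. Sep 16 1998 + 11 days = Sep 27 1998.
Next gap: 13 days. Sep 27 1998 + 13 days = Oct 10 1998.

Sep 16 1998, Sep 27 1998, Oct 10 1998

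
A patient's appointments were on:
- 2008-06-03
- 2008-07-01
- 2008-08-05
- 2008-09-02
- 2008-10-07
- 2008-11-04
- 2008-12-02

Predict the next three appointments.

2009-01-06, 2009-02-03, 2009-03-03

Gaps: 28, 35, 28, 35, 28, 28 days — a mix of 28 and 35. Every date is a Tuesday.
Each is the 1st Tuesday of its month.
January 2009 — 1st Tuesday is 2009-01-06.
February 2009 — 1st Tuesday is 2009-02-03.
1st Tuesday of March 2009: 2009-03-03.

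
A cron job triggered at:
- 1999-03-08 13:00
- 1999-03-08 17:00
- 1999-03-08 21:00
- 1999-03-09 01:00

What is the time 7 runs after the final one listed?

Spacing: 4, 4, 4 h — constant 4 h.
1999-03-09 01:00 + 4 h = 1999-03-09 05:00.
1999-03-09 05:00 + 4 h = 1999-03-09 09:00.
1999-03-09 09:00 + 4 h = 1999-03-09 13:00.
1999-03-09 13:00 + 4 h = 1999-03-09 17:00.
1999-03-09 17:00 + 4 h = 1999-03-09 21:00.
1999-03-09 21:00 + 4 h = 1999-03-10 01:00.
1999-03-10 01:00 + 4 h = 1999-03-10 05:00.

1999-03-10 05:00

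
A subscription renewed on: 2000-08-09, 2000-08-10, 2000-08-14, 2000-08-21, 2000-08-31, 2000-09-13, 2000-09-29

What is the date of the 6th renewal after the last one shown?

2001-03-07

The spacing grows by 3 each time: 1, 4, 7, 10, 13, 16 days.
Next gap: 19 days. 2000-09-29 + 19 days = 2000-10-18.
Next gap: 22 days. 2000-10-18 + 22 days = 2000-11-09.
Next gap: 25 days. 2000-11-09 + 25 days = 2000-12-04.
Next gap: 28 days. 2000-12-04 + 28 days = 2001-01-01.
Next gap: 31 days. 2001-01-01 + 31 days = 2001-02-01.
Next gap: 34 days. 2001-02-01 + 34 days = 2001-03-07.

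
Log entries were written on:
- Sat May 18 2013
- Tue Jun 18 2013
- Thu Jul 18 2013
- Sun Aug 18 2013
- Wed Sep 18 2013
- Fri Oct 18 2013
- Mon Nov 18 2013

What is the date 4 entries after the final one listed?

Tue Mar 18 2014

Gaps: 31, 30, 31, 31, 30, 31 days — not constant. Every event is on the 18th of the month.
Pattern: the 18th of each month.
December 2013: Wed Dec 18 2013.
January 2014: Sat Jan 18 2014.
February 2014: Tue Feb 18 2014.
Next: March 2014 → Tue Mar 18 2014.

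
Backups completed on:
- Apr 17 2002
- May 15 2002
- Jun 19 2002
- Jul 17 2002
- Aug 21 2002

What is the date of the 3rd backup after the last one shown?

Nov 20 2002

These are Wednesdays at 28- or 35-day spacing (28, 35, 28, 35).
The pattern: 3rd Wednesday of the month.
September 2002 — 3rd Wednesday is Sep 18 2002.
October 2002 — 3rd Wednesday is Oct 16 2002.
November 2002 — 3rd Wednesday is Nov 20 2002.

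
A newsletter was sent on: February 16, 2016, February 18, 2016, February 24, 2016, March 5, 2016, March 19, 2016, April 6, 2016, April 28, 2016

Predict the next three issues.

The spacing grows by 4 each time: 2, 6, 10, 14, 18, 22 days.
Next gap: 26 days. April 28, 2016 + 26 days = May 24, 2016.
Next gap: 30 days. May 24, 2016 + 30 days = June 23, 2016.
Next gap: 34 days. June 23, 2016 + 34 days = July 27, 2016.

May 24, 2016; June 23, 2016; July 27, 2016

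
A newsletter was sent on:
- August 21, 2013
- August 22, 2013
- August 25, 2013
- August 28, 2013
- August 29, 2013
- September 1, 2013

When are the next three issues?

Every event lands on a Wednesday or Thursday or Sunday (gaps cycle 1, 3, 3, 1, 3).
So the schedule is: every Wednesday, Thursday and Sunday.
Next Wednesday: September 4, 2013.
Next Thursday: September 5, 2013.
Next Sunday: September 8, 2013.

September 4, 2013; September 5, 2013; September 8, 2013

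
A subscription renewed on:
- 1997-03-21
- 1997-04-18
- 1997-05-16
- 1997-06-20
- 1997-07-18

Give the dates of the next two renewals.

1997-08-15, 1997-09-19

Gaps: 28, 28, 35, 28 days — a mix of 28 and 35. Every date is a Friday.
Each is the 3rd Friday of its month.
August 1997 — 3rd Friday is 1997-08-15.
September 1997 — 3rd Friday is 1997-09-19.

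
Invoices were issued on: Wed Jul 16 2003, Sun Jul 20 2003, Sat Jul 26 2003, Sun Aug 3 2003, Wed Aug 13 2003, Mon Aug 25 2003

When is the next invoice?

The spacing grows by 2 each time: 4, 6, 8, 10, 12 days.
Next gap: 14 days. Mon Aug 25 2003 + 14 days = Mon Sep 8 2003.

Mon Sep 8 2003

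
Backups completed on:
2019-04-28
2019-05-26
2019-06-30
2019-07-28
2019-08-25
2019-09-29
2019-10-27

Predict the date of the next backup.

2019-11-24

These are Sundays with 28, 35, 28, 28, 35, 28-day gaps.
Each is the final Sunday of its month — 2019-06-30 is past the 28th, so '4th Sunday' doesn't fit.
Last Sunday of November 2019: 2019-11-24.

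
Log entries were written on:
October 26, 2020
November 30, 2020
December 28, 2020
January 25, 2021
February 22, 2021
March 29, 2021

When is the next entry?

These are Mondays with 35, 28, 28, 28, 35-day gaps.
Each is the final Monday of its month — November 30, 2020 is past the 28th, so '4th Monday' doesn't fit.
Last Monday of April 2021: April 26, 2021.

April 26, 2021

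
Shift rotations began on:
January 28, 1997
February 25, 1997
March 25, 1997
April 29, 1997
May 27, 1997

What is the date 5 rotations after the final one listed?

October 28, 1997

Every date is a Tuesday; gaps 28, 28, 35, 28 days.
Each is the last Tuesday of its month (at least one falls on the 29th or later, ruling out '4th Tuesday').
Last Tuesday of June 1997: June 24, 1997.
Last Tuesday of July 1997: July 29, 1997.
Last Tuesday of August 1997: August 26, 1997.
Last Tuesday of September 1997: September 30, 1997.
October 1997 ends with Tuesday October 28, 1997.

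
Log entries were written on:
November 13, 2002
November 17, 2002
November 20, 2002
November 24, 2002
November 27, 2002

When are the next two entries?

Every event lands on a Wednesday or Sunday (gaps cycle 4, 3, 4, 3).
So the schedule is: every Wednesday and Sunday.
Next Sunday: December 1, 2002.
Next Wednesday: December 4, 2002.

December 1, 2002; December 4, 2002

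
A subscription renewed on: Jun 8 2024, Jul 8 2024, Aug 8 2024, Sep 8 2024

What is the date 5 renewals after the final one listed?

Gaps: 30, 31, 31 days — not constant. Every event is on the 8th of the month.
Pattern: the 8th of each month.
October 2024: Oct 8 2024.
November 2024: Nov 8 2024.
December 2024: Dec 8 2024.
January 2025: Jan 8 2025.
Next: February 2025 → Feb 8 2025.

Feb 8 2025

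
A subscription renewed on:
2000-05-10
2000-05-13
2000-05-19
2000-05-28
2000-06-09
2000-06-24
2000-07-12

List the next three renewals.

The spacing grows by 3 each time: 3, 6, 9, 12, 15, 18 days.
Next gap: 21 days. 2000-07-12 + 21 days = 2000-08-02.
Next gap: 24 days. 2000-08-02 + 24 days = 2000-08-26.
Next gap: 27 days. 2000-08-26 + 27 days = 2000-09-22.

2000-08-02, 2000-08-26, 2000-09-22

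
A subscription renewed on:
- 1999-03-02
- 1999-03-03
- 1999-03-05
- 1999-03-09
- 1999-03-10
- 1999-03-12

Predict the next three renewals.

1999-03-16, 1999-03-17, 1999-03-19

The gap pattern 1, 2, 4, 1, 2 repeats every 3 events.
These are the Tuesdays, Wednesdays and Fridays of each week.
Next Tuesday: 1999-03-16.
Next Wednesday: 1999-03-17.
Next Friday: 1999-03-19.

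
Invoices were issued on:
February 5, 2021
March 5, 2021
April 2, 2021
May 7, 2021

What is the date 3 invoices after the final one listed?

All dates are Fridays, 28, 28, 35 days apart.
Specifically, the 1st Friday of each month.
1st Friday of June 2021: June 4, 2021.
1st Friday of July 2021: July 2, 2021.
1st Friday of August 2021: August 6, 2021.

August 6, 2021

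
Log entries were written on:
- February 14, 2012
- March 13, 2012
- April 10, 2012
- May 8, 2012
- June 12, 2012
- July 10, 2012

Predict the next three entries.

Gaps: 28, 28, 28, 35, 28 days — a mix of 28 and 35. Every date is a Tuesday.
Each is the 2nd Tuesday of its month.
2nd Tuesday of August 2012: August 14, 2012.
September 2012 — 2nd Tuesday is September 11, 2012.
2nd Tuesday of October 2012: October 9, 2012.

August 14, 2012; September 11, 2012; October 9, 2012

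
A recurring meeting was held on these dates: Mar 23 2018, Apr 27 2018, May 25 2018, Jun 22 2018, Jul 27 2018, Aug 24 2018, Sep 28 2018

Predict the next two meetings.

Oct 26 2018, Nov 23 2018

Gaps: 35, 28, 28, 35, 28, 35 days — a mix of 28 and 35. Every date is a Friday.
Each is the 4th Friday of its month.
October 2018 — 4th Friday is Oct 26 2018.
November 2018 — 4th Friday is Nov 23 2018.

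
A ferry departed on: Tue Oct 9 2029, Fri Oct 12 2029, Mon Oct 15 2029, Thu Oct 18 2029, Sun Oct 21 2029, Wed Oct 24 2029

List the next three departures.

Sat Oct 27 2029, Tue Oct 30 2029, Fri Nov 2 2029

The spacing is 3, 3, 3, 3, 3 days — always 3 days.
Wed Oct 24 2029 + 3 days = Sat Oct 27 2029.
Sat Oct 27 2029 + 3 days = Tue Oct 30 2029.
Tue Oct 30 2029 + 3 days = Fri Nov 2 2029.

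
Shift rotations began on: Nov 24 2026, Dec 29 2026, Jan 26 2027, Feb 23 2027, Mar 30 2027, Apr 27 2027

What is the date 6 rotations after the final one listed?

Oct 26 2027

All Tuesdays; the gaps (35, 28, 28, 35, 28) vary with month length.
This is the last Tuesday of each month.
Last Tuesday of May 2027: May 25 2027.
Last Tuesday of June 2027: Jun 29 2027.
July 2027 ends with Tuesday Jul 27 2027.
Last Tuesday of August 2027: Aug 31 2027.
Last Tuesday of September 2027: Sep 28 2027.
October 2027 ends with Tuesday Oct 26 2027.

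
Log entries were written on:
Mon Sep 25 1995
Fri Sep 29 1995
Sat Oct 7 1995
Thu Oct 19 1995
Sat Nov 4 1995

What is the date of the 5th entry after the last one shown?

Intervals are 4, 8, 12, 16 days — an arithmetic progression with common difference 4.
Next gap: 20 days. Sat Nov 4 1995 + 20 days = Fri Nov 24 1995.
Next gap: 24 days. Fri Nov 24 1995 + 24 days = Mon Dec 18 1995.
Next gap: 28 days. Mon Dec 18 1995 + 28 days = Mon Jan 15 1996.
Next gap: 32 days. Mon Jan 15 1996 + 32 days = Fri Feb 16 1996.
Next gap: 36 days. Fri Feb 16 1996 + 36 days = Sat Mar 23 1996.

Sat Mar 23 1996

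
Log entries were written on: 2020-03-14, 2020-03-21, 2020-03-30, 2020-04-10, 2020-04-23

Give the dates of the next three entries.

Intervals are 7, 9, 11, 13 days — an arithmetic progression with common difference 2.
Next gap: 15 days. 2020-04-23 + 15 days = 2020-05-08.
Next gap: 17 days. 2020-05-08 + 17 days = 2020-05-25.
Next gap: 19 days. 2020-05-25 + 19 days = 2020-06-13.

2020-05-08, 2020-05-25, 2020-06-13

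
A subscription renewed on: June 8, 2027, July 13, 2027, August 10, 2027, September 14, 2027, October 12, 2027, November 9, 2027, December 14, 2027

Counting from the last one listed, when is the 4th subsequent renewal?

April 11, 2028

These are Tuesdays at 28- or 35-day spacing (35, 28, 35, 28, 28, 35).
The pattern: 2nd Tuesday of the month.
January 2028 — 2nd Tuesday is January 11, 2028.
2nd Tuesday of February 2028: February 8, 2028.
March 2028 — 2nd Tuesday is March 14, 2028.
2nd Tuesday of April 2028: April 11, 2028.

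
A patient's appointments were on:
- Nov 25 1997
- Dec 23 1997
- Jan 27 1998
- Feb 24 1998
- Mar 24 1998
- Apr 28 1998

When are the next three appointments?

All dates are Tuesdays, 28, 35, 28, 28, 35 days apart.
Specifically, the 4th Tuesday of each month.
4th Tuesday of May 1998: May 26 1998.
4th Tuesday of June 1998: Jun 23 1998.
July 1998 — 4th Tuesday is Jul 28 1998.

May 26 1998, Jun 23 1998, Jul 28 1998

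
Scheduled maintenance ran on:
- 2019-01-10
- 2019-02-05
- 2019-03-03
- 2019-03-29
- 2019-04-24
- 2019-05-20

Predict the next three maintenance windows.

2019-06-15, 2019-07-11, 2019-08-06

Gaps between consecutive events: 26, 26, 26, 26, 26 days — a constant 26-day interval.
2019-05-20 + 26 days = 2019-06-15.
2019-06-15 + 26 days = 2019-07-11.
2019-07-11 + 26 days = 2019-08-06.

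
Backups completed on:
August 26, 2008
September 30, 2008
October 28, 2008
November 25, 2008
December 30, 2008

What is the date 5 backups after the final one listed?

May 26, 2009

Every date is a Tuesday; gaps 35, 28, 28, 35 days.
Each is the last Tuesday of its month (at least one falls on the 29th or later, ruling out '4th Tuesday').
January 2009 ends with Tuesday January 27, 2009.
Last Tuesday of February 2009: February 24, 2009.
Last Tuesday of March 2009: March 31, 2009.
April 2009 ends with Tuesday April 28, 2009.
Last Tuesday of May 2009: May 26, 2009.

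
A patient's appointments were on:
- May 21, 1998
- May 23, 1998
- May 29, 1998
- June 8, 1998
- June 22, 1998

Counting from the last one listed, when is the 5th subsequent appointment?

Gaps: 2, 6, 10, 14 days — each gap is 4 larger than the previous one.
Next gap: 18 days. June 22, 1998 + 18 days = July 10, 1998.
Next gap: 22 days. July 10, 1998 + 22 days = August 1, 1998.
Next gap: 26 days. August 1, 1998 + 26 days = August 27, 1998.
Next gap: 30 days. August 27, 1998 + 30 days = September 26, 1998.
Next gap: 34 days. September 26, 1998 + 34 days = October 30, 1998.

October 30, 1998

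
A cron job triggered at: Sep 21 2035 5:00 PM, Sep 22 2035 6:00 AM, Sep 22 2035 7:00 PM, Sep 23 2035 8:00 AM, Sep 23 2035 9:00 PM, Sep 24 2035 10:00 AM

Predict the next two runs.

The interval is a steady 13 hours (13, 13, 13, 13, 13).
Sep 24 2035 10:00 AM + 13 h = Sep 24 2035 11:00 PM.
Sep 24 2035 11:00 PM + 13 h = Sep 25 2035 12:00 PM.

Sep 24 2035 11:00 PM, Sep 25 2035 12:00 PM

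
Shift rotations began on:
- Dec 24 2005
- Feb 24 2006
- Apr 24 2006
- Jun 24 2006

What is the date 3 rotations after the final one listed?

Dec 24 2006

The day-of-month is always 24 (62, 59, 61 days between events).
So this recurs on the 24th of every 2 months.
Next: August 2006 → Aug 24 2006.
October 2006: Oct 24 2006.
Next: December 2006 → Dec 24 2006.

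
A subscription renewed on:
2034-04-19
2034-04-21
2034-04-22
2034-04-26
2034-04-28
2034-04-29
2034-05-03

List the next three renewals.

Gaps: 2, 1, 4, 2, 1, 4 days — not constant, but cyclic with period 3.
The events fall on every Wednesday, Friday and Saturday.
The following Friday is 2034-05-05.
The following Saturday is 2034-05-06.
The following Wednesday is 2034-05-10.

2034-05-05, 2034-05-06, 2034-05-10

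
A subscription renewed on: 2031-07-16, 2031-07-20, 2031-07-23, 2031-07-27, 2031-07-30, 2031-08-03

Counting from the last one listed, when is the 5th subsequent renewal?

2031-08-20

Every event lands on a Wednesday or Sunday (gaps cycle 4, 3, 4, 3, 4).
So the schedule is: every Wednesday and Sunday.
Next Wednesday: 2031-08-06.
The following Sunday is 2031-08-10.
Next Wednesday: 2031-08-13.
Next Sunday: 2031-08-17.
The following Wednesday is 2031-08-20.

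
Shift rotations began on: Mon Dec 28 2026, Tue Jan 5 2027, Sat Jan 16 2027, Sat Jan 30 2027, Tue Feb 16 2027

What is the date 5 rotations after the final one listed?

The spacing grows by 3 each time: 8, 11, 14, 17 days.
Next gap: 20 days. Tue Feb 16 2027 + 20 days = Mon Mar 8 2027.
Next gap: 23 days. Mon Mar 8 2027 + 23 days = Wed Mar 31 2027.
Next gap: 26 days. Wed Mar 31 2027 + 26 days = Mon Apr 26 2027.
Next gap: 29 days. Mon Apr 26 2027 + 29 days = Tue May 25 2027.
Next gap: 32 days. Tue May 25 2027 + 32 days = Sat Jun 26 2027.

Sat Jun 26 2027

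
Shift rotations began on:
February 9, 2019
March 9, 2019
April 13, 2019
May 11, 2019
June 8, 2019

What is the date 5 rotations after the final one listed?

All dates are Saturdays, 28, 35, 28, 28 days apart.
Specifically, the 2nd Saturday of each month.
2nd Saturday of July 2019: July 13, 2019.
2nd Saturday of August 2019: August 10, 2019.
2nd Saturday of September 2019: September 14, 2019.
October 2019 — 2nd Saturday is October 12, 2019.
2nd Saturday of November 2019: November 9, 2019.

November 9, 2019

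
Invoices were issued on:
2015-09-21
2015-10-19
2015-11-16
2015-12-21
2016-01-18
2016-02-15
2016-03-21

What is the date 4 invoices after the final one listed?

Gaps: 28, 28, 35, 28, 28, 35 days — a mix of 28 and 35. Every date is a Monday.
Each is the 3rd Monday of its month.
3rd Monday of April 2016: 2016-04-18.
May 2016 — 3rd Monday is 2016-05-16.
3rd Monday of June 2016: 2016-06-20.
July 2016 — 3rd Monday is 2016-07-18.

2016-07-18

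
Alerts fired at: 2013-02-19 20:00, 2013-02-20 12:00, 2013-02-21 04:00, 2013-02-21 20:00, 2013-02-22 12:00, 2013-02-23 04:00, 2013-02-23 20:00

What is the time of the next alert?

2013-02-24 12:00

Gaps: 16, 16, 16, 16, 16, 16 hours — each event is 16 hours after the previous one.
2013-02-23 20:00 + 16 h = 2013-02-24 12:00.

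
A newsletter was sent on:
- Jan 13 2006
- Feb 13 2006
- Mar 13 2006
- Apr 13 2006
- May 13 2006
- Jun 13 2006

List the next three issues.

Jul 13 2006, Aug 13 2006, Sep 13 2006

Gaps: 31, 28, 31, 30, 31 days — not constant. Every event is on the 13th of the month.
Pattern: the 13th of each month.
Next: July 2006 → Jul 13 2006.
August 2006: Aug 13 2006.
September 2006: Sep 13 2006.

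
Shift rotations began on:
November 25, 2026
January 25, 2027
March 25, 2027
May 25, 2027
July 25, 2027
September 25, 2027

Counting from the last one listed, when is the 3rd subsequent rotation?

March 25, 2028

Each date is the 25th; the gaps (61, 59, 61, 61, 62) track the month lengths.
The rule is the 25th of every 2 months.
November 2027: November 25, 2027.
January 2028: January 25, 2028.
Next: March 2028 → March 25, 2028.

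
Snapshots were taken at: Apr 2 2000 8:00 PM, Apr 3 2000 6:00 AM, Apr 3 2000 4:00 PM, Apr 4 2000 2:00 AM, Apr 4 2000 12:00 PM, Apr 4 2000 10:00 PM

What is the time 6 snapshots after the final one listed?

Spacing: 10, 10, 10, 10, 10 h — constant 10 h.
Apr 4 2000 10:00 PM + 10 h = Apr 5 2000 8:00 AM.
Apr 5 2000 8:00 AM + 10 h = Apr 5 2000 6:00 PM.
Apr 5 2000 6:00 PM + 10 h = Apr 6 2000 4:00 AM.
Apr 6 2000 4:00 AM + 10 h = Apr 6 2000 2:00 PM.
Apr 6 2000 2:00 PM + 10 h = Apr 7 2000 12:00 AM.
Apr 7 2000 12:00 AM + 10 h = Apr 7 2000 10:00 AM.

Apr 7 2000 10:00 AM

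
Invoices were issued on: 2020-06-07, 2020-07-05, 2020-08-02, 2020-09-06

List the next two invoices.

2020-10-04, 2020-11-01

Gaps: 28, 28, 35 days — a mix of 28 and 35. Every date is a Sunday.
Each is the 1st Sunday of its month.
1st Sunday of October 2020: 2020-10-04.
1st Sunday of November 2020: 2020-11-01.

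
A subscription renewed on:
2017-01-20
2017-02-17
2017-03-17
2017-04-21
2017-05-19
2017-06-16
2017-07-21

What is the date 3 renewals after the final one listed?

2017-10-20

Gaps: 28, 28, 35, 28, 28, 35 days — a mix of 28 and 35. Every date is a Friday.
Each is the 3rd Friday of its month.
August 2017 — 3rd Friday is 2017-08-18.
September 2017 — 3rd Friday is 2017-09-15.
3rd Friday of October 2017: 2017-10-20.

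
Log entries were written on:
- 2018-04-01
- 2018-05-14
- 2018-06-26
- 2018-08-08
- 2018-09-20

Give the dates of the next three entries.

2018-11-02, 2018-12-15, 2019-01-27

The spacing is 43, 43, 43, 43 days — always 43 days.
2018-09-20 + 43 days = 2018-11-02.
2018-11-02 + 43 days = 2018-12-15.
2018-12-15 + 43 days = 2019-01-27.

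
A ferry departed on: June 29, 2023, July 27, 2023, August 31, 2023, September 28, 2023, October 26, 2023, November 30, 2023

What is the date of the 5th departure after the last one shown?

Every date is a Thursday; gaps 28, 35, 28, 28, 35 days.
Each is the last Thursday of its month (at least one falls on the 29th or later, ruling out '4th Thursday').
December 2023 ends with Thursday December 28, 2023.
Last Thursday of January 2024: January 25, 2024.
February 2024 ends with Thursday February 29, 2024.
Last Thursday of March 2024: March 28, 2024.
Last Thursday of April 2024: April 25, 2024.

April 25, 2024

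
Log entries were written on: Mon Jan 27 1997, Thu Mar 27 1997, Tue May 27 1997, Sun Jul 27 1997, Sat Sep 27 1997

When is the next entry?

Thu Nov 27 1997

The day-of-month is always 27 (59, 61, 61, 62 days between events).
So this recurs on the 27th of every 2 months.
November 1997: Thu Nov 27 1997.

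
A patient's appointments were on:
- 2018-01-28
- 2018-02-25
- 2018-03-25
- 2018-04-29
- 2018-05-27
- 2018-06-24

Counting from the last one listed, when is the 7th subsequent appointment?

2019-01-27

These are Sundays with 28, 28, 35, 28, 28-day gaps.
Each is the final Sunday of its month — 2018-04-29 is past the 28th, so '4th Sunday' doesn't fit.
Last Sunday of July 2018: 2018-07-29.
August 2018 ends with Sunday 2018-08-26.
September 2018 ends with Sunday 2018-09-30.
October 2018 ends with Sunday 2018-10-28.
November 2018 ends with Sunday 2018-11-25.
December 2018 ends with Sunday 2018-12-30.
January 2019 ends with Sunday 2019-01-27.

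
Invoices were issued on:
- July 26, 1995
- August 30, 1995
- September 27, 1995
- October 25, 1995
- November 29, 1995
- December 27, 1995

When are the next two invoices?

January 31, 1996; February 28, 1996

All Wednesdays; the gaps (35, 28, 28, 35, 28) vary with month length.
This is the last Wednesday of each month.
Last Wednesday of January 1996: January 31, 1996.
February 1996 ends with Wednesday February 28, 1996.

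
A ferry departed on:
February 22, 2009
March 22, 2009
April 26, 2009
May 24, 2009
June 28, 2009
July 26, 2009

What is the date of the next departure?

August 23, 2009

These are Sundays at 28- or 35-day spacing (28, 35, 28, 35, 28).
The pattern: 4th Sunday of the month.
August 2009 — 4th Sunday is August 23, 2009.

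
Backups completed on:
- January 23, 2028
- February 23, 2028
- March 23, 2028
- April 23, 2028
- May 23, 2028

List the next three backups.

June 23, 2028; July 23, 2028; August 23, 2028

Gaps: 31, 29, 31, 30 days — not constant. Every event is on the 23rd of the month.
Pattern: the 23rd of each month.
June 2028: June 23, 2028.
Next: July 2028 → July 23, 2028.
August 2028: August 23, 2028.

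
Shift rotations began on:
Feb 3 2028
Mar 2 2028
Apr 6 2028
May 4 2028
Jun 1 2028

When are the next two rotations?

Jul 6 2028, Aug 3 2028

These are Thursdays at 28- or 35-day spacing (28, 35, 28, 28).
The pattern: 1st Thursday of the month.
1st Thursday of July 2028: Jul 6 2028.
1st Thursday of August 2028: Aug 3 2028.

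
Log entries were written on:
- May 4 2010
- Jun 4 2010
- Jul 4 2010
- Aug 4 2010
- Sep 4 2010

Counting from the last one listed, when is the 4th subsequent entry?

Each date is the 4th; the gaps (31, 30, 31, 31) track the month lengths.
The rule is the 4th of each month.
October 2010: Oct 4 2010.
November 2010: Nov 4 2010.
Next: December 2010 → Dec 4 2010.
January 2011: Jan 4 2011.

Jan 4 2011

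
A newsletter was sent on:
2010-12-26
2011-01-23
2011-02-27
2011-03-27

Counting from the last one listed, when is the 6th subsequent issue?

Gaps: 28, 35, 28 days — a mix of 28 and 35. Every date is a Sunday.
Each is the 4th Sunday of its month.
April 2011 — 4th Sunday is 2011-04-24.
4th Sunday of May 2011: 2011-05-22.
4th Sunday of June 2011: 2011-06-26.
July 2011 — 4th Sunday is 2011-07-24.
August 2011 — 4th Sunday is 2011-08-28.
4th Sunday of September 2011: 2011-09-25.

2011-09-25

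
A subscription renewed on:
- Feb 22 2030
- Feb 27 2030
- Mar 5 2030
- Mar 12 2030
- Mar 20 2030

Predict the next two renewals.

Intervals are 5, 6, 7, 8 days — an arithmetic progression with common difference 1.
Next gap: 9 days. Mar 20 2030 + 9 days = Mar 29 2030.
Next gap: 10 days. Mar 29 2030 + 10 days = Apr 8 2030.

Mar 29 2030, Apr 8 2030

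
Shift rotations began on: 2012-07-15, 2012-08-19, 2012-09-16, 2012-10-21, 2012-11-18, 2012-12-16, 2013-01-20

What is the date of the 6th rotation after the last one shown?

Gaps: 35, 28, 35, 28, 28, 35 days — a mix of 28 and 35. Every date is a Sunday.
Each is the 3rd Sunday of its month.
February 2013 — 3rd Sunday is 2013-02-17.
3rd Sunday of March 2013: 2013-03-17.
3rd Sunday of April 2013: 2013-04-21.
3rd Sunday of May 2013: 2013-05-19.
3rd Sunday of June 2013: 2013-06-16.
July 2013 — 3rd Sunday is 2013-07-21.

2013-07-21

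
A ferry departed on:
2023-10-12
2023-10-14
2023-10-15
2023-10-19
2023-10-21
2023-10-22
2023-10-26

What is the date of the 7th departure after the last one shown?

2023-11-11

The gap pattern 2, 1, 4, 2, 1, 4 repeats every 3 events.
These are the Thursdays, Saturdays and Sundays of each week.
Next Saturday: 2023-10-28.
Next Sunday: 2023-10-29.
The following Thursday is 2023-11-02.
Next Saturday: 2023-11-04.
The following Sunday is 2023-11-05.
Next Thursday: 2023-11-09.
Next Saturday: 2023-11-11.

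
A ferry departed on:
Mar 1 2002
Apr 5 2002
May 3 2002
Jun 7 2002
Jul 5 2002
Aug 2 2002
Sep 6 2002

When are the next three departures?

Oct 4 2002, Nov 1 2002, Dec 6 2002

Gaps: 35, 28, 35, 28, 28, 35 days — a mix of 28 and 35. Every date is a Friday.
Each is the 1st Friday of its month.
October 2002 — 1st Friday is Oct 4 2002.
1st Friday of November 2002: Nov 1 2002.
1st Friday of December 2002: Dec 6 2002.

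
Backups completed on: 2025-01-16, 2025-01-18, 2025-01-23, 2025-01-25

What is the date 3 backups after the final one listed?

2025-02-06

The gap pattern 2, 5, 2 repeats every 2 events.
These are the Thursdays and Saturdays of each week.
The following Thursday is 2025-01-30.
Next Saturday: 2025-02-01.
The following Thursday is 2025-02-06.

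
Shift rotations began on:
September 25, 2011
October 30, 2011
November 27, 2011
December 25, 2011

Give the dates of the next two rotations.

January 29, 2012; February 26, 2012

All Sundays; the gaps (35, 28, 28) vary with month length.
This is the last Sunday of each month.
January 2012 ends with Sunday January 29, 2012.
February 2012 ends with Sunday February 26, 2012.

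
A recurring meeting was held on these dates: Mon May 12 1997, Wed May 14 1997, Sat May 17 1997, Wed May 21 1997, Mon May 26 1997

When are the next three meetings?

Gaps: 2, 3, 4, 5 days — each gap is 1 larger than the previous one.
Next gap: 6 days. Mon May 26 1997 + 6 days = Sun Jun 1 1997.
Next gap: 7 days. Sun Jun 1 1997 + 7 days = Sun Jun 8 1997.
Next gap: 8 days. Sun Jun 8 1997 + 8 days = Mon Jun 16 1997.

Sun Jun 1 1997, Sun Jun 8 1997, Mon Jun 16 1997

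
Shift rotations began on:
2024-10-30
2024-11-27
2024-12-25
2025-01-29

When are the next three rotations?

2025-02-26, 2025-03-26, 2025-04-30

Every date is a Wednesday; gaps 28, 28, 35 days.
Each is the last Wednesday of its month (at least one falls on the 29th or later, ruling out '4th Wednesday').
Last Wednesday of February 2025: 2025-02-26.
March 2025 ends with Wednesday 2025-03-26.
April 2025 ends with Wednesday 2025-04-30.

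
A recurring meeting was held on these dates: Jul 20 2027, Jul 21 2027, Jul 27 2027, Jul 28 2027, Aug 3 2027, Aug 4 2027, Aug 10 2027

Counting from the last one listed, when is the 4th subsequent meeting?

Aug 24 2027

Every event lands on a Tuesday or Wednesday (gaps cycle 1, 6, 1, 6, 1, 6).
So the schedule is: every Tuesday and Wednesday.
Next Wednesday: Aug 11 2027.
The following Tuesday is Aug 17 2027.
Next Wednesday: Aug 18 2027.
Next Tuesday: Aug 24 2027.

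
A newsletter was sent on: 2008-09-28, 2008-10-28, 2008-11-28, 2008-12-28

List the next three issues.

Each date is the 28th; the gaps (30, 31, 30) track the month lengths.
The rule is the 28th of each month.
Next: January 2009 → 2009-01-28.
February 2009: 2009-02-28.
Next: March 2009 → 2009-03-28.

2009-01-28, 2009-02-28, 2009-03-28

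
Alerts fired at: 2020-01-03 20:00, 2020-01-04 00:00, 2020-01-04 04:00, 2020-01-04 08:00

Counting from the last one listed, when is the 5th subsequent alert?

2020-01-05 04:00

Gaps: 4, 4, 4 hours — each event is 4 hours after the previous one.
2020-01-04 08:00 + 4 h = 2020-01-04 12:00.
2020-01-04 12:00 + 4 h = 2020-01-04 16:00.
2020-01-04 16:00 + 4 h = 2020-01-04 20:00.
2020-01-04 20:00 + 4 h = 2020-01-05 00:00.
2020-01-05 00:00 + 4 h = 2020-01-05 04:00.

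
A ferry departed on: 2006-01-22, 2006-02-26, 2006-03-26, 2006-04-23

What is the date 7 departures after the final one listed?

All dates are Sundays, 35, 28, 28 days apart.
Specifically, the 4th Sunday of each month.
May 2006 — 4th Sunday is 2006-05-28.
June 2006 — 4th Sunday is 2006-06-25.
4th Sunday of July 2006: 2006-07-23.
4th Sunday of August 2006: 2006-08-27.
September 2006 — 4th Sunday is 2006-09-24.
4th Sunday of October 2006: 2006-10-22.
November 2006 — 4th Sunday is 2006-11-26.

2006-11-26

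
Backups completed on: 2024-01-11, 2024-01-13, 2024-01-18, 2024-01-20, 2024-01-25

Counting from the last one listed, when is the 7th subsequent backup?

Every event lands on a Thursday or Saturday (gaps cycle 2, 5, 2, 5).
So the schedule is: every Thursday and Saturday.
The following Saturday is 2024-01-27.
Next Thursday: 2024-02-01.
Next Saturday: 2024-02-03.
The following Thursday is 2024-02-08.
Next Saturday: 2024-02-10.
Next Thursday: 2024-02-15.
Next Saturday: 2024-02-17.

2024-02-17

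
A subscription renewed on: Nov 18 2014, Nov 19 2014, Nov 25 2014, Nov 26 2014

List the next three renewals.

The gap pattern 1, 6, 1 repeats every 2 events.
These are the Tuesdays and Wednesdays of each week.
Next Tuesday: Dec 2 2014.
Next Wednesday: Dec 3 2014.
Next Tuesday: Dec 9 2014.

Dec 2 2014, Dec 3 2014, Dec 9 2014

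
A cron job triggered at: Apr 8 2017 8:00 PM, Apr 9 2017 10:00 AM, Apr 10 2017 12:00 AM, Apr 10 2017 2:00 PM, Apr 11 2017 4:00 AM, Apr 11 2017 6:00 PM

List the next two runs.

Spacing: 14, 14, 14, 14, 14 h — constant 14 h.
Apr 11 2017 6:00 PM + 14 h = Apr 12 2017 8:00 AM.
Apr 12 2017 8:00 AM + 14 h = Apr 12 2017 10:00 PM.

Apr 12 2017 8:00 AM, Apr 12 2017 10:00 PM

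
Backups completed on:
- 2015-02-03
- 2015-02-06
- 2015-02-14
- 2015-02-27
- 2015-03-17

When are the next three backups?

2015-04-09, 2015-05-07, 2015-06-09

The spacing grows by 5 each time: 3, 8, 13, 18 days.
Next gap: 23 days. 2015-03-17 + 23 days = 2015-04-09.
Next gap: 28 days. 2015-04-09 + 28 days = 2015-05-07.
Next gap: 33 days. 2015-05-07 + 33 days = 2015-06-09.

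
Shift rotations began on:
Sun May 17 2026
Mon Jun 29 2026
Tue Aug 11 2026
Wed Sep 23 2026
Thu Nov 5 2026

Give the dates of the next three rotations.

Fri Dec 18 2026, Sat Jan 30 2027, Sun Mar 14 2027

Gaps between consecutive events: 43, 43, 43, 43 days — a constant 43-day interval.
Thu Nov 5 2026 + 43 days = Fri Dec 18 2026.
Fri Dec 18 2026 + 43 days = Sat Jan 30 2027.
Sat Jan 30 2027 + 43 days = Sun Mar 14 2027.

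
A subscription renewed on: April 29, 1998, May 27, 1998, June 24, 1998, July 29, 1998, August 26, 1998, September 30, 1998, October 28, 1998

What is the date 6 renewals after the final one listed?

Every date is a Wednesday; gaps 28, 28, 35, 28, 35, 28 days.
Each is the last Wednesday of its month (at least one falls on the 29th or later, ruling out '4th Wednesday').
Last Wednesday of November 1998: November 25, 1998.
December 1998 ends with Wednesday December 30, 1998.
January 1999 ends with Wednesday January 27, 1999.
Last Wednesday of February 1999: February 24, 1999.
March 1999 ends with Wednesday March 31, 1999.
Last Wednesday of April 1999: April 28, 1999.

April 28, 1999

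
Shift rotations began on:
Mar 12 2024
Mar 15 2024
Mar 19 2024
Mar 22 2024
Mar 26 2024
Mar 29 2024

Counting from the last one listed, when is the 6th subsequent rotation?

The gap pattern 3, 4, 3, 4, 3 repeats every 2 events.
These are the Tuesdays and Fridays of each week.
Next Tuesday: Apr 2 2024.
The following Friday is Apr 5 2024.
The following Tuesday is Apr 9 2024.
The following Friday is Apr 12 2024.
The following Tuesday is Apr 16 2024.
Next Friday: Apr 19 2024.

Apr 19 2024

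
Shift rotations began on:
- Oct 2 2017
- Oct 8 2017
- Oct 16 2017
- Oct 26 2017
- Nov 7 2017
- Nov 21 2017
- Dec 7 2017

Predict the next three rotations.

Intervals are 6, 8, 10, 12, 14, 16 days — an arithmetic progression with common difference 2.
Next gap: 18 days. Dec 7 2017 + 18 days = Dec 25 2017.
Next gap: 20 days. Dec 25 2017 + 20 days = Jan 14 2018.
Next gap: 22 days. Jan 14 2018 + 22 days = Feb 5 2018.

Dec 25 2017, Jan 14 2018, Feb 5 2018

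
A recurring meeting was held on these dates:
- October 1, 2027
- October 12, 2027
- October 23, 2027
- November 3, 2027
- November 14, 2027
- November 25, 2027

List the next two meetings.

December 6, 2027; December 17, 2027

Every event comes 11 days after the last (11, 11, 11, 11, 11).
November 25, 2027 + 11 days = December 6, 2027.
December 6, 2027 + 11 days = December 17, 2027.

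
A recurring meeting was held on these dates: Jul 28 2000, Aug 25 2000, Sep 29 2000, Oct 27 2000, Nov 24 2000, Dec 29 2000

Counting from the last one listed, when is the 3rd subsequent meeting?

Every date is a Friday; gaps 28, 35, 28, 28, 35 days.
Each is the last Friday of its month (at least one falls on the 29th or later, ruling out '4th Friday').
January 2001 ends with Friday Jan 26 2001.
Last Friday of February 2001: Feb 23 2001.
March 2001 ends with Friday Mar 30 2001.

Mar 30 2001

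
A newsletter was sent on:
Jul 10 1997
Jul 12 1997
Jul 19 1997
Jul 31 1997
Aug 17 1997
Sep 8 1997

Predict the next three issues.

Intervals are 2, 7, 12, 17, 22 days — an arithmetic progression with common difference 5.
Next gap: 27 days. Sep 8 1997 + 27 days = Oct 5 1997.
Next gap: 32 days. Oct 5 1997 + 32 days = Nov 6 1997.
Next gap: 37 days. Nov 6 1997 + 37 days = Dec 13 1997.

Oct 5 1997, Nov 6 1997, Dec 13 1997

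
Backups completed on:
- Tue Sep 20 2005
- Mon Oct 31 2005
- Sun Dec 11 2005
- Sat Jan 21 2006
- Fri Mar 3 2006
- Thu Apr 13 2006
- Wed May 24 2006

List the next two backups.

Tue Jul 4 2006, Mon Aug 14 2006

Gaps between consecutive events: 41, 41, 41, 41, 41, 41 days — a constant 41-day interval.
Wed May 24 2006 + 41 days = Tue Jul 4 2006.
Tue Jul 4 2006 + 41 days = Mon Aug 14 2006.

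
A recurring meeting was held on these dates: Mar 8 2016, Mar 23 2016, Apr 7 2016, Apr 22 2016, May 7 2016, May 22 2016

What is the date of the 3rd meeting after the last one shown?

Gaps between consecutive events: 15, 15, 15, 15, 15 days — a constant 15-day interval.
May 22 2016 + 15 days = Jun 6 2016.
Jun 6 2016 + 15 days = Jun 21 2016.
Jun 21 2016 + 15 days = Jul 6 2016.

Jul 6 2016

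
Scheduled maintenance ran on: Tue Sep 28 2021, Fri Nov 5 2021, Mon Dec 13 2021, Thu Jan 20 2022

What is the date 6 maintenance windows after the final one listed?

Every event comes 38 days after the last (38, 38, 38).
Thu Jan 20 2022 + 38 days = Sun Feb 27 2022.
Sun Feb 27 2022 + 38 days = Wed Apr 6 2022.
Wed Apr 6 2022 + 38 days = Sat May 14 2022.
Sat May 14 2022 + 38 days = Tue Jun 21 2022.
Tue Jun 21 2022 + 38 days = Fri Jul 29 2022.
Fri Jul 29 2022 + 38 days = Mon Sep 5 2022.

Mon Sep 5 2022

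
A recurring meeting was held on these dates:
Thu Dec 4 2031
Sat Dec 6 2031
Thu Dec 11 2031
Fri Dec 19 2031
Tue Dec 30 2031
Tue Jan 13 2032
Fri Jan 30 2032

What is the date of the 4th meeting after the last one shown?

Gaps: 2, 5, 8, 11, 14, 17 days — each gap is 3 larger than the previous one.
Next gap: 20 days. Fri Jan 30 2032 + 20 days = Thu Feb 19 2032.
Next gap: 23 days. Thu Feb 19 2032 + 23 days = Sat Mar 13 2032.
Next gap: 26 days. Sat Mar 13 2032 + 26 days = Thu Apr 8 2032.
Next gap: 29 days. Thu Apr 8 2032 + 29 days = Fri May 7 2032.

Fri May 7 2032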